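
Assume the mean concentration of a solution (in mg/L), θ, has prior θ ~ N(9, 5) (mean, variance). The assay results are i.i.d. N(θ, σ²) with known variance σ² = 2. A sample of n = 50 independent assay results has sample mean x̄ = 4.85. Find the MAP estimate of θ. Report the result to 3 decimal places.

θ̂_MAP = 4.883

n = 50, x̄ = 4.85.
For a Normal prior and Normal likelihood with known variance, the posterior is Normal; its mode equals its mean, the precision-weighted average.
Prior precision 1/σ₀² = 1/5 = 0.2; data precision n/σ² = 50/2 = 25.
θ̂ = (0.2·9 + 25·4.85) / (0.2 + 25) = 123.05/25.2 = 2461/504 ≈ 4.883.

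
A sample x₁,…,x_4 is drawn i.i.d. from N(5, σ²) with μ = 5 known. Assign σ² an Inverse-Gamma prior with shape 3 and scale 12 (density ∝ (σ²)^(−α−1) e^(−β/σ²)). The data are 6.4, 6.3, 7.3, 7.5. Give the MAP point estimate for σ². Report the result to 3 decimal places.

Sum of squared deviations about the known mean: SS = (6.4−5)² + (6.3−5)² + (7.3−5)² + (7.5−5)² = 15.19.
The Normal likelihood contributes (σ²)^(−n/2) exp(−SS/(2σ²)), so the posterior is Inverse-Gamma(α + n/2, β + SS/2) = Inverse-Gamma(5, 19.595).
The mode of Inverse-Gamma(a, b) is b/(a+1) = 19.595/6 ≈ 3.266.

σ̂²_MAP = 3.266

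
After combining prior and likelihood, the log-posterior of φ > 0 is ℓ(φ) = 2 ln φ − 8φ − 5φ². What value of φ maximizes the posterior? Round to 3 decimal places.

ℓ'(φ) = 2/φ − 8 − 10φ. Setting this to zero and multiplying by φ: 10φ² + 8φ − 2 = 0.
φ = (−8 + √(8² + 4·10·2)) / (2·10) = (−8 + √144) / 20 = (−8 + 12)/20 = 1/5.
ℓ''(φ) = −2/φ² − 10 < 0, confirming a maximum.

φ̂_MAP = 0.200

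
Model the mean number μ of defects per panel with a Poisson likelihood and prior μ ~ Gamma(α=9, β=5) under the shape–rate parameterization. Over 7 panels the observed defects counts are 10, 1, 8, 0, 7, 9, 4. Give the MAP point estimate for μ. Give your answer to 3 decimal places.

Σxᵢ = 10+1+8+0+7+9+4 = 39, with n = 7.
Posterior ∝ μ^8e^(−5μ) · μ^39e^(−7μ) = μ^47e^(−12μ), i.e. Gamma(shape=48, rate=12).
The mode of a Gamma(a, b) with a ≥ 1 (shape–rate) is (a−1)/b = 47/12 ≈ 3.917.

μ̂_MAP = 3.917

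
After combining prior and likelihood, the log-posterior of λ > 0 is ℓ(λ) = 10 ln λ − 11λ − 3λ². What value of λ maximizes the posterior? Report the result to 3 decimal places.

ℓ'(λ) = 10/λ − 11 − 6λ. Setting this to zero and multiplying by λ: 6λ² + 11λ − 10 = 0.
λ = (−11 + √(11² + 4·6·10)) / (2·6) = (−11 + √361) / 12 = (−11 + 19)/12 = 2/3.
ℓ''(λ) = −10/λ² − 6 < 0, confirming a maximum.

λ̂_MAP = 0.667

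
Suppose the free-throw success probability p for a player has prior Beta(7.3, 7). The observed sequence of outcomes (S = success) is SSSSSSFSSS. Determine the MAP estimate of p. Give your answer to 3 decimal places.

Prior: Beta(7.3, 7).
Data: 9 successes in 10 trials (from the sequence). The binomial likelihood contributes p^9(1−p)^1, so the posterior is Beta(7.3+9, 7+1) = Beta(16.3, 8).
For Beta(a, b) with a, b > 1 the mode is (a−1)/(a+b−2) = 15.3/22.3 ≈ 0.686.

p̂_MAP = 0.686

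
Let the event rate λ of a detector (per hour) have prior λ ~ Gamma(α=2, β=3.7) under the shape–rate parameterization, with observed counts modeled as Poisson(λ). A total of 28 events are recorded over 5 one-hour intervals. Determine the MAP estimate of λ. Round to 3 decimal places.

Σxᵢ = 28, n = 5.
Posterior ∝ λe^(−3.7λ) · λ^28e^(−5λ) = λ^29e^(−8.7λ), i.e. Gamma(shape=30, rate=8.7).
The mode of a Gamma(a, b) with a ≥ 1 (shape–rate) is (a−1)/b = 29/8.7 ≈ 3.333.

λ̂_MAP = 3.333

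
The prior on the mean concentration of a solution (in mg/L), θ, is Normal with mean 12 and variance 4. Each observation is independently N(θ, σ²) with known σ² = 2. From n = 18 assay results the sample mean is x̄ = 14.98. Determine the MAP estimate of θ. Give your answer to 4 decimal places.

θ̂_MAP = 14.8995

n = 18, x̄ = 14.98.
For a Normal prior and Normal likelihood with known variance, the posterior is Normal; its mode equals its mean, the precision-weighted average.
Prior precision 1/σ₀² = 1/4 = 0.25; data precision n/σ² = 18/2 = 9.
θ̂ = (0.25·12 + 9·14.98) / (0.25 + 9) = 137.82/9.25 = 13782/925 ≈ 14.8995.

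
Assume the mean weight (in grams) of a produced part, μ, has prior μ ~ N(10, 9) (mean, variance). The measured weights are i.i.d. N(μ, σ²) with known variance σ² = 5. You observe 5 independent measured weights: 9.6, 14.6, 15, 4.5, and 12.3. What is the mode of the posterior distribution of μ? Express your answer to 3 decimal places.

n = 5; x̄ = (9.6 + 14.6 + 15 + 4.5 + 12.3)/5 = 56/5 = 11.2.
For a Normal prior and Normal likelihood with known variance, the posterior is Normal; its mode equals its mean, the precision-weighted average.
Prior precision 1/σ₀² = 1/9; data precision n/σ² = 5/5 = 1.
μ̂ = ((1/9)·10 + 1·11.2) / (1/9 + 1) = (554/45)/(10/9) = 11.080.

μ̂_MAP = 11.080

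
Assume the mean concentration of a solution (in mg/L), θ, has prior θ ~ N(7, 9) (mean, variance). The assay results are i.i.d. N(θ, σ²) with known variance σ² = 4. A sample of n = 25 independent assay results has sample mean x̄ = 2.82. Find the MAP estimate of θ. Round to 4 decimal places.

n = 25, x̄ = 2.82.
For a Normal prior and Normal likelihood with known variance, the posterior is Normal; its mode equals its mean, the precision-weighted average.
Prior precision 1/σ₀² = 1/9; data precision n/σ² = 25/4 = 6.25.
θ̂ = ((1/9)·7 + 6.25·2.82) / (1/9 + 6.25) = (1325/72)/(229/36) = 1325/458 ≈ 2.8930.

θ̂_MAP = 2.8930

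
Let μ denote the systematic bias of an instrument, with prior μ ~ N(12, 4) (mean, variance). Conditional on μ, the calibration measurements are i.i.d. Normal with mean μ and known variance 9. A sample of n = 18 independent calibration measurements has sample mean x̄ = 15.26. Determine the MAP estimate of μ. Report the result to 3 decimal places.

μ̂_MAP = 14.898

n = 18, x̄ = 15.26.
For a Normal prior and Normal likelihood with known variance, the posterior is Normal; its mode equals its mean, the precision-weighted average.
Prior precision 1/σ₀² = 1/4 = 0.25; data precision n/σ² = 18/9 = 2.
μ̂ = (0.25·12 + 2·15.26) / (0.25 + 2) = 33.52/2.25 = 3352/225 ≈ 14.898.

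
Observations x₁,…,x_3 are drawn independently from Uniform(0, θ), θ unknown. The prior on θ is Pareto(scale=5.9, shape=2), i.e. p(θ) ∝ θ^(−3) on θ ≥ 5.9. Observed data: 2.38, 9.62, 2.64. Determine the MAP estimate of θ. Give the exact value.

θ̂_MAP = 9.62

The Uniform(0, θ) likelihood is θ^(−n) for θ ≥ max(xᵢ), zero otherwise. Here max(xᵢ) = 9.62.
Posterior ∝ θ^(−3) · θ^(−3) = θ^(−6) on θ ≥ max(5.9, 9.62) = 9.62.
This density is strictly decreasing in θ, so the posterior mode lies at the lower boundary of the support.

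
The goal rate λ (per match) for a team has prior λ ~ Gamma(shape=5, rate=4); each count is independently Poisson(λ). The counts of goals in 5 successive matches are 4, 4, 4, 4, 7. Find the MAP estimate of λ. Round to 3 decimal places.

Σxᵢ = 4+4+4+4+7 = 23, with n = 5.
Posterior ∝ λ^4e^(−4λ) · λ^23e^(−5λ) = λ^27e^(−9λ), i.e. Gamma(shape=28, rate=9).
The mode of a Gamma(a, b) with a ≥ 1 (shape–rate) is (a−1)/b = 27/9 ≈ 3.000.

λ̂_MAP = 3.000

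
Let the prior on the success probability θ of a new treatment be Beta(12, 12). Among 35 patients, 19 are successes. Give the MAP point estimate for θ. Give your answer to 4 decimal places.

Prior: Beta(12, 12).
Data: 19 successes in 35 trials. The binomial likelihood contributes θ^19(1−θ)^16, so the posterior is Beta(12+19, 12+16) = Beta(31, 28).
For Beta(a, b) with a, b > 1 the mode is (a−1)/(a+b−2) = 30/57 ≈ 0.5263.

θ̂_MAP = 0.5263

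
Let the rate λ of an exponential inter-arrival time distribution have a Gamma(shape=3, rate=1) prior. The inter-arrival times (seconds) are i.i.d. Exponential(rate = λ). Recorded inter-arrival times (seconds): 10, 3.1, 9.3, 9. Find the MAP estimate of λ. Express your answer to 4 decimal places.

The Exponential(rate=λ) likelihood is ∝ λ^n e^(−λΣtᵢ). Here n = 4 and Σtᵢ = 10 + 3.1 + 9.3 + 9 = 31.4.
Posterior ∝ λ^2e^(−1λ) · λ^4e^(−31.4λ) = λ^6e^(−32.4λ), i.e. Gamma(7, 32.4).
Mode = (a−1)/b = 6/32.4 ≈ 0.1852.

λ̂_MAP = 0.1852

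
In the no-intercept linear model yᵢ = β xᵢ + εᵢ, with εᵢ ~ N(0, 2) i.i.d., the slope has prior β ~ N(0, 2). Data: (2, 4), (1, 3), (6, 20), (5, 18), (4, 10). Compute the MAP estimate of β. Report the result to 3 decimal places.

log p(β | y) = −Σ(yᵢ − βxᵢ)²/(2·2) − β²/(2·2) + const.
Setting the derivative to zero: Σxᵢ(yᵢ − βxᵢ)/2 − β/2 = 0, so β = Σxᵢyᵢ / (Σxᵢ² + σ²/τ²).
Σxᵢyᵢ = 2·4 + 1·3 + 6·20 + 5·18 + 4·10 = 261; Σxᵢ² = 82; σ²/τ² = 1.
β̂_MAP = 261 / (82 + 1) = 261/83 ≈ 3.145.

β̂_MAP = 3.145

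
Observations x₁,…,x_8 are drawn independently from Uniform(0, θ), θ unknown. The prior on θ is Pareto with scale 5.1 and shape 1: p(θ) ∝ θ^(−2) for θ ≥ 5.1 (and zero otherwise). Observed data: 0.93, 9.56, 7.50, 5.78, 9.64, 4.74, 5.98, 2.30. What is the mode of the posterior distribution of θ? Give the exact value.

The Uniform(0, θ) likelihood is θ^(−n) for θ ≥ max(xᵢ), zero otherwise. Here max(xᵢ) = 9.64.
Posterior ∝ θ^(−2) · θ^(−8) = θ^(−10) on θ ≥ max(5.1, 9.64) = 9.64.
This density is strictly decreasing in θ, so the posterior mode lies at the lower boundary of the support.

θ̂_MAP = 9.64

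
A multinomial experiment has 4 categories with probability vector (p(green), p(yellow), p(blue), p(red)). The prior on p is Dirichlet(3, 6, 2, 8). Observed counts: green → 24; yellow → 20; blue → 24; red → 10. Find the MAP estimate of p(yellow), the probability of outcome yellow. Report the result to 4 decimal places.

MAP estimate of p(yellow) = 0.2688

The posterior is Dirichlet(αᵢ + nᵢ) = Dirichlet(27, 26, 26, 18).
For a Dirichlet(a₁,…,a_K) with all aᵢ > 1, the mode has j-th component (aⱼ − 1)/(Σaᵢ − K).
Here Σaᵢ = 97 and K = 4, so p(yellow) = (26 − 1)/(97 − 4) = 25/93 ≈ 0.2688.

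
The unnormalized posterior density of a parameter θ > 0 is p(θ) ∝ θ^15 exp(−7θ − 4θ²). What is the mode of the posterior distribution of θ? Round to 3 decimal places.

ℓ'(θ) = 15/θ − 7 − 8θ. Setting this to zero and multiplying by θ: 8θ² + 7θ − 15 = 0.
θ = (−7 + √(7² + 4·8·15)) / (2·8) = (−7 + √529) / 16 = (−7 + 23)/16 = 1.
ℓ''(θ) = −15/θ² − 8 < 0, confirming a maximum.

θ̂_MAP = 1.000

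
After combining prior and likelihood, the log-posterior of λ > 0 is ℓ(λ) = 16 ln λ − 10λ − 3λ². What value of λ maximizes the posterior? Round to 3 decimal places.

ℓ'(λ) = 16/λ − 10 − 6λ. Setting this to zero and multiplying by λ: 6λ² + 10λ − 16 = 0.
λ = (−10 + √(10² + 4·6·16)) / (2·6) = (−10 + √484) / 12 = (−10 + 22)/12 = 1.
ℓ''(λ) = −16/λ² − 6 < 0, confirming a maximum.

λ̂_MAP = 1.000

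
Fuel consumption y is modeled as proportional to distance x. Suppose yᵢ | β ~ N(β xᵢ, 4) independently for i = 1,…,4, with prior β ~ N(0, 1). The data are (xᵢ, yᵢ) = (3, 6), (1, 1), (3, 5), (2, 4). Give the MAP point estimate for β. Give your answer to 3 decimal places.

log p(β | y) = −Σ(yᵢ − βxᵢ)²/(2·4) − β²/(2·1) + const.
Setting the derivative to zero: Σxᵢ(yᵢ − βxᵢ)/4 − β/1 = 0, so β = Σxᵢyᵢ / (Σxᵢ² + σ²/τ²).
Σxᵢyᵢ = 3·6 + 1·1 + 3·5 + 2·4 = 42; Σxᵢ² = 23; σ²/τ² = 4.
β̂_MAP = 42 / (23 + 4) = 42/27 ≈ 1.556.

β̂_MAP = 1.556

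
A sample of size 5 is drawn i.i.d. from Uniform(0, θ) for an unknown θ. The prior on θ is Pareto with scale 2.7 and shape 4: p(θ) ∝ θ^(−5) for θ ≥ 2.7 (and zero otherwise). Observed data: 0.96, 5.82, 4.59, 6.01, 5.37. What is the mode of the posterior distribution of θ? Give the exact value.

The Uniform(0, θ) likelihood is θ^(−n) for θ ≥ max(xᵢ), zero otherwise. Here max(xᵢ) = 6.01.
Posterior ∝ θ^(−5) · θ^(−5) = θ^(−10) on θ ≥ max(2.7, 6.01) = 6.01.
This density is strictly decreasing in θ, so the posterior mode lies at the lower boundary of the support.

θ̂_MAP = 6.01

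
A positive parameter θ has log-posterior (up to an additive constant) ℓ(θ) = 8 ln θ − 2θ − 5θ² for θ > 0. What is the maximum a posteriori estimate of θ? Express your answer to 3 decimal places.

θ̂_MAP = 0.800

ℓ'(θ) = 8/θ − 2 − 10θ. Setting this to zero and multiplying by θ: 10θ² + 2θ − 8 = 0.
θ = (−2 + √(2² + 4·10·8)) / (2·10) = (−2 + √324) / 20 = (−2 + 18)/20 = 4/5.
ℓ''(θ) = −8/θ² − 10 < 0, confirming a maximum.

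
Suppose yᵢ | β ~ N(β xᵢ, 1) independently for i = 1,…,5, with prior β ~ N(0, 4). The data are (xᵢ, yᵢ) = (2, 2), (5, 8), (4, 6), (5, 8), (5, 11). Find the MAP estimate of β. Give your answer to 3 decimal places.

β̂_MAP = 1.711

log p(β | y) = −Σ(yᵢ − βxᵢ)²/(2·1) − β²/(2·4) + const.
Setting the derivative to zero: Σxᵢ(yᵢ − βxᵢ)/1 − β/4 = 0, so β = Σxᵢyᵢ / (Σxᵢ² + σ²/τ²).
Σxᵢyᵢ = 2·2 + 5·8 + 4·6 + 5·8 + 5·11 = 163; Σxᵢ² = 95; σ²/τ² = 0.25.
β̂_MAP = 163 / (95 + 0.25) = 163/95.25 ≈ 1.711.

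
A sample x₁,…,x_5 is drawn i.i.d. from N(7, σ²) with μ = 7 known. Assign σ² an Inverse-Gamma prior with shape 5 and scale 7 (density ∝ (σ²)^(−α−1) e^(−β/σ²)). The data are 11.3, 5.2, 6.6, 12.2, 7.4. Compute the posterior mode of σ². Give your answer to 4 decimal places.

σ̂²_MAP = 3.7112

Sum of squared deviations about the known mean: SS = (11.3−7)² + (5.2−7)² + (6.6−7)² + (12.2−7)² + (7.4−7)² = 49.09.
The Normal likelihood contributes (σ²)^(−n/2) exp(−SS/(2σ²)), so the posterior is Inverse-Gamma(α + n/2, β + SS/2) = Inverse-Gamma(7.5, 31.545).
The mode of Inverse-Gamma(a, b) is b/(a+1) = 31.545/8.5 ≈ 3.7112.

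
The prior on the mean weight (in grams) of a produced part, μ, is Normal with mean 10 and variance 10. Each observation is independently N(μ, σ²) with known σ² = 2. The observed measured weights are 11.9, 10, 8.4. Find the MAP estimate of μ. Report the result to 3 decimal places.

μ̂_MAP = 10.094

n = 3; x̄ = (11.9 + 10 + 8.4)/3 = 30.3/3 = 10.1.
For a Normal prior and Normal likelihood with known variance, the posterior is Normal; its mode equals its mean, the precision-weighted average.
Prior precision 1/σ₀² = 1/10 = 0.1; data precision n/σ² = 3/2 = 1.5.
μ̂ = (0.1·10 + 1.5·10.1) / (0.1 + 1.5) = 16.15/1.6 = 10.09375 ≈ 10.094.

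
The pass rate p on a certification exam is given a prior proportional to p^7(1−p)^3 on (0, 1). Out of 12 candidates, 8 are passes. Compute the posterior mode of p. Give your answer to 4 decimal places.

The prior density ∝ p^7(1−p)^3 is the kernel of Beta(8, 4).
Data: 8 successes in 12 trials. The binomial likelihood contributes p^8(1−p)^4, so the posterior is Beta(8+8, 4+4) = Beta(16, 8).
For Beta(a, b) with a, b > 1 the mode is (a−1)/(a+b−2) = 15/22 ≈ 0.6818.

p̂_MAP = 0.6818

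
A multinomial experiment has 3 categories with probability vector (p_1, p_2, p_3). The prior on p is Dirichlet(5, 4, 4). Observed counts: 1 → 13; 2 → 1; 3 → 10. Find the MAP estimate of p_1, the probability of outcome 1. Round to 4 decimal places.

MAP estimate: 0.5000

The posterior is Dirichlet(αᵢ + nᵢ) = Dirichlet(18, 5, 14).
For a Dirichlet(a₁,…,a_K) with all aᵢ > 1, the mode has j-th component (aⱼ − 1)/(Σaᵢ − K).
Here Σaᵢ = 37 and K = 3, so p_1 = (18 − 1)/(37 − 3) = 17/34 ≈ 0.5000.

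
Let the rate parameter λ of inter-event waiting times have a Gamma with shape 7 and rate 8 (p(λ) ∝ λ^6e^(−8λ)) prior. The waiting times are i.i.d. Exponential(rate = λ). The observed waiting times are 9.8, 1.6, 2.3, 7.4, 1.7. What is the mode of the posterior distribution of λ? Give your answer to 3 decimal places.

λ̂_MAP = 0.357

The Exponential(rate=λ) likelihood is ∝ λ^n e^(−λΣtᵢ). Here n = 5 and Σtᵢ = 9.8 + 1.6 + 2.3 + 7.4 + 1.7 = 22.8.
Posterior ∝ λ^6e^(−8λ) · λ^5e^(−22.8λ) = λ^11e^(−30.8λ), i.e. Gamma(12, 30.8).
Mode = (a−1)/b = 11/30.8 ≈ 0.357.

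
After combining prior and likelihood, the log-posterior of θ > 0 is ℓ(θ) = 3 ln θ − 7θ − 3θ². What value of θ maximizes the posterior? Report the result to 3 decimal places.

ℓ'(θ) = 3/θ − 7 − 6θ. Setting this to zero and multiplying by θ: 6θ² + 7θ − 3 = 0.
θ = (−7 + √(7² + 4·6·3)) / (2·6) = (−7 + √121) / 12 = (−7 + 11)/12 = 1/3.
ℓ''(θ) = −3/θ² − 6 < 0, confirming a maximum.

θ̂_MAP = 0.333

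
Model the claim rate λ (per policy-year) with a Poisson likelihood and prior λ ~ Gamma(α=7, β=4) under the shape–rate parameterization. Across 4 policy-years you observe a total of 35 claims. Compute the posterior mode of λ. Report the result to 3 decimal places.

Σxᵢ = 35, n = 4.
Posterior ∝ λ^6e^(−4λ) · λ^35e^(−4λ) = λ^41e^(−8λ), i.e. Gamma(shape=42, rate=8).
The mode of a Gamma(a, b) with a ≥ 1 (shape–rate) is (a−1)/b = 41/8 ≈ 5.125.

λ̂_MAP = 5.125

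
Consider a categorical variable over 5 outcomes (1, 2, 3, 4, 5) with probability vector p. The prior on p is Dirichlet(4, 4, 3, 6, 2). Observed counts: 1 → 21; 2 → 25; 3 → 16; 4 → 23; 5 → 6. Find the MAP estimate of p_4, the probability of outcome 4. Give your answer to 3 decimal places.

The posterior is Dirichlet(αᵢ + nᵢ) = Dirichlet(25, 29, 19, 29, 8).
For a Dirichlet(a₁,…,a_K) with all aᵢ > 1, the mode has j-th component (aⱼ − 1)/(Σaᵢ − K).
Here Σaᵢ = 110 and K = 5, so p_4 = (29 − 1)/(110 − 5) = 28/105 ≈ 0.267.

MAP estimate: 0.267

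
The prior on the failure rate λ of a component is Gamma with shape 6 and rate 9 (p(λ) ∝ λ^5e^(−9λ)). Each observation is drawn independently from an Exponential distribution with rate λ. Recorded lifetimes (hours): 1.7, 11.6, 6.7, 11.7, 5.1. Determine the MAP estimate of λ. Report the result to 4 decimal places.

The Exponential(rate=λ) likelihood is ∝ λ^n e^(−λΣtᵢ). Here n = 5 and Σtᵢ = 1.7 + 11.6 + 6.7 + 11.7 + 5.1 = 36.8.
Posterior ∝ λ^5e^(−9λ) · λ^5e^(−36.8λ) = λ^10e^(−45.8λ), i.e. Gamma(11, 45.8).
Mode = (a−1)/b = 10/45.8 ≈ 0.2183.

λ̂_MAP = 0.2183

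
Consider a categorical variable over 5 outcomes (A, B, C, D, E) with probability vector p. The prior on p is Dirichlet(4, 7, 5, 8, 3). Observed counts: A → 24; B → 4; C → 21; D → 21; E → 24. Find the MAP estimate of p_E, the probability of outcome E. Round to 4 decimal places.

MAP estimate of p_E = 0.2241

The posterior is Dirichlet(αᵢ + nᵢ) = Dirichlet(28, 11, 26, 29, 27).
For a Dirichlet(a₁,…,a_K) with all aᵢ > 1, the mode has j-th component (aⱼ − 1)/(Σaᵢ − K).
Here Σaᵢ = 121 and K = 5, so p_E = (27 − 1)/(121 − 5) = 26/116 ≈ 0.2241.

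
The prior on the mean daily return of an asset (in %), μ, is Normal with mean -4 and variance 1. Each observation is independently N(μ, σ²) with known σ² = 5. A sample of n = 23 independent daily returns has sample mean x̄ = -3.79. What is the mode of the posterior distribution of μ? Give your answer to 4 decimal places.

n = 23, x̄ = -3.79.
For a Normal prior and Normal likelihood with known variance, the posterior is Normal; its mode equals its mean, the precision-weighted average.
Prior precision 1/σ₀² = 1/1 = 1; data precision n/σ² = 23/5 = 4.6.
μ̂ = (1·(-4) + 4.6·(-3.79)) / (1 + 4.6) = (-21.434)/5.6 = -3.8275.

μ̂_MAP = -3.8275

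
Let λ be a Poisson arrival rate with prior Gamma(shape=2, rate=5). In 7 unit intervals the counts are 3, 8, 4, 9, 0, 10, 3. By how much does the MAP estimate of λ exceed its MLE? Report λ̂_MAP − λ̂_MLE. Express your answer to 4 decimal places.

Σxᵢ = 37. Posterior is Gamma(39, 12); MAP = (39−1)/12 = 38/12 ≈ 3.16667.
MLE = x̄ = 37/7 ≈ 5.28571.
Difference = 38/12 − 37/7 = -89/42 ≈ -2.1190.

MAP − MLE = -2.1190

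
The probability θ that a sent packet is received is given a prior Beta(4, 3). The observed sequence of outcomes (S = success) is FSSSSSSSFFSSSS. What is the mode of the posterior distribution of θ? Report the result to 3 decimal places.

Prior: Beta(4, 3).
Data: 11 successes in 14 trials (from the sequence). The binomial likelihood contributes θ^11(1−θ)^3, so the posterior is Beta(4+11, 3+3) = Beta(15, 6).
For Beta(a, b) with a, b > 1 the mode is (a−1)/(a+b−2) = 14/19 ≈ 0.737.

θ̂_MAP = 0.737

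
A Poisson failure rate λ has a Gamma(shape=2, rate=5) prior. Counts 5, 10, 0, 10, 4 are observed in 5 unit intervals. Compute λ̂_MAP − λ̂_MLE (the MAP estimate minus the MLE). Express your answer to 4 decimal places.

Σxᵢ = 29. Posterior is Gamma(31, 10); MAP = (31−1)/10 = 30/10 ≈ 3.00000.
MLE = x̄ = 29/5 ≈ 5.80000.
Difference = 30/10 − 29/5 = -14/5 ≈ -2.8000.

MAP − MLE = -2.8000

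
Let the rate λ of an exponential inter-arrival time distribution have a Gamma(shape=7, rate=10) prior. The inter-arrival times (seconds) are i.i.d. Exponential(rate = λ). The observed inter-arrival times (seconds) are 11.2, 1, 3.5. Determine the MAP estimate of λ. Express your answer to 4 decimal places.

The Exponential(rate=λ) likelihood is ∝ λ^n e^(−λΣtᵢ). Here n = 3 and Σtᵢ = 11.2 + 1 + 3.5 = 15.7.
Posterior ∝ λ^6e^(−10λ) · λ^3e^(−15.7λ) = λ^9e^(−25.7λ), i.e. Gamma(10, 25.7).
Mode = (a−1)/b = 9/25.7 ≈ 0.3502.

λ̂_MAP = 0.3502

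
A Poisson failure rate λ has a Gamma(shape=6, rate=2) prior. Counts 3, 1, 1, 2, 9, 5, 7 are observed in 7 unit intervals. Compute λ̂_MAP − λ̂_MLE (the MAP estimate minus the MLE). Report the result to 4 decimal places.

Σxᵢ = 28. Posterior is Gamma(34, 9); MAP = (34−1)/9 = 33/9 ≈ 3.66667.
MLE = x̄ = 28/7 ≈ 4.00000.
Difference = 33/9 − 28/7 = -1/3 ≈ -0.3333.

MAP − MLE = -0.3333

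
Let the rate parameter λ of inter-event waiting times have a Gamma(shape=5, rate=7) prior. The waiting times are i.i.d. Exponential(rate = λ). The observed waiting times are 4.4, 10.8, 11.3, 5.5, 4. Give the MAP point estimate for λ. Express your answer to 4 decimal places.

The Exponential(rate=λ) likelihood is ∝ λ^n e^(−λΣtᵢ). Here n = 5 and Σtᵢ = 4.4 + 10.8 + 11.3 + 5.5 + 4 = 36.
Posterior ∝ λ^4e^(−7λ) · λ^5e^(−36λ) = λ^9e^(−43λ), i.e. Gamma(10, 43).
Mode = (a−1)/b = 9/43 ≈ 0.2093.

λ̂_MAP = 0.2093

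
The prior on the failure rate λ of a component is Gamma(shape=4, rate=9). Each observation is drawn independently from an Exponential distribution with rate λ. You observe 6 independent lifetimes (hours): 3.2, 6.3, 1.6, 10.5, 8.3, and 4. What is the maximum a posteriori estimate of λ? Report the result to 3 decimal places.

The Exponential(rate=λ) likelihood is ∝ λ^n e^(−λΣtᵢ). Here n = 6 and Σtᵢ = 3.2 + 6.3 + 1.6 + 10.5 + 8.3 + 4 = 33.9.
Posterior ∝ λ^3e^(−9λ) · λ^6e^(−33.9λ) = λ^9e^(−42.9λ), i.e. Gamma(10, 42.9).
Mode = (a−1)/b = 9/42.9 ≈ 0.210.

λ̂_MAP = 0.210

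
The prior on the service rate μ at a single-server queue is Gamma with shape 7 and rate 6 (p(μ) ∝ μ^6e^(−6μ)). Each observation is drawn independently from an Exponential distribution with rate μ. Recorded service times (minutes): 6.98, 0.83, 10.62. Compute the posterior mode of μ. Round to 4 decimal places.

μ̂_MAP = 0.3684

The Exponential(rate=μ) likelihood is ∝ μ^n e^(−μΣtᵢ). Here n = 3 and Σtᵢ = 6.98 + 0.83 + 10.62 = 18.43.
Posterior ∝ μ^6e^(−6μ) · μ^3e^(−18.43μ) = μ^9e^(−24.43μ), i.e. Gamma(10, 24.43).
Mode = (a−1)/b = 9/24.43 ≈ 0.3684.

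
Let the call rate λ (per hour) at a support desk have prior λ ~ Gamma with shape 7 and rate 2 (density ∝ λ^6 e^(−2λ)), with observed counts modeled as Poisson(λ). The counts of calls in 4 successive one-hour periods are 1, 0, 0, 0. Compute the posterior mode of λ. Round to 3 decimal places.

λ̂_MAP = 1.167

Σxᵢ = 1+0+0+0 = 1, with n = 4.
Posterior ∝ λ^6e^(−2λ) · λe^(−4λ) = λ^7e^(−6λ), i.e. Gamma(shape=8, rate=6).
The mode of a Gamma(a, b) with a ≥ 1 (shape–rate) is (a−1)/b = 7/6 ≈ 1.167.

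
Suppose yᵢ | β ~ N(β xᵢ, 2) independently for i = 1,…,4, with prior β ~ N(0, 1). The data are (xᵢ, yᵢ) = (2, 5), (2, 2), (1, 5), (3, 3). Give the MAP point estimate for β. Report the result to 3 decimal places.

β̂_MAP = 1.400

log p(β | y) = −Σ(yᵢ − βxᵢ)²/(2·2) − β²/(2·1) + const.
Setting the derivative to zero: Σxᵢ(yᵢ − βxᵢ)/2 − β/1 = 0, so β = Σxᵢyᵢ / (Σxᵢ² + σ²/τ²).
Σxᵢyᵢ = 2·5 + 2·2 + 1·5 + 3·3 = 28; Σxᵢ² = 18; σ²/τ² = 2.
β̂_MAP = 28 / (18 + 2) = 28/20 ≈ 1.400.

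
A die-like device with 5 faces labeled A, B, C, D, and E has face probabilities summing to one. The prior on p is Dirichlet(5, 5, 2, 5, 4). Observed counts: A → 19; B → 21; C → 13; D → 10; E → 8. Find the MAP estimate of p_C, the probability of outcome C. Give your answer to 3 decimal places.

The posterior is Dirichlet(αᵢ + nᵢ) = Dirichlet(24, 26, 15, 15, 12).
For a Dirichlet(a₁,…,a_K) with all aᵢ > 1, the mode has j-th component (aⱼ − 1)/(Σaᵢ − K).
Here Σaᵢ = 92 and K = 5, so p_C = (15 − 1)/(92 − 5) = 14/87 ≈ 0.161.

MAP estimate of p_C = 0.161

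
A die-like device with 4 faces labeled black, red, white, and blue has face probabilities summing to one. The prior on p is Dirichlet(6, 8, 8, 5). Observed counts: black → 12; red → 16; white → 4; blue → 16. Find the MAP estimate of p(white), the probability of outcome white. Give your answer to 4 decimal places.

The posterior is Dirichlet(αᵢ + nᵢ) = Dirichlet(18, 24, 12, 21).
For a Dirichlet(a₁,…,a_K) with all aᵢ > 1, the mode has j-th component (aⱼ − 1)/(Σaᵢ − K).
Here Σaᵢ = 75 and K = 4, so p(white) = (12 − 1)/(75 − 4) = 11/71 ≈ 0.1549.

MAP estimate of p(white) = 0.1549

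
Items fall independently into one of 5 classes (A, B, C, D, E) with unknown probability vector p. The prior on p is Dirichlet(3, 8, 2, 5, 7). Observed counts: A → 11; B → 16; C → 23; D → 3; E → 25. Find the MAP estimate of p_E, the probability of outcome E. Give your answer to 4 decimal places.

The posterior is Dirichlet(αᵢ + nᵢ) = Dirichlet(14, 24, 25, 8, 32).
For a Dirichlet(a₁,…,a_K) with all aᵢ > 1, the mode has j-th component (aⱼ − 1)/(Σaᵢ − K).
Here Σaᵢ = 103 and K = 5, so p_E = (32 − 1)/(103 − 5) = 31/98 ≈ 0.3163.

MAP estimate of p_E = 0.3163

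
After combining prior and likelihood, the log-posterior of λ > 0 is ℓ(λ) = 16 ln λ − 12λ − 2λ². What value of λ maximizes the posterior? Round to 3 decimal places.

λ̂_MAP = 1.000

ℓ'(λ) = 16/λ − 12 − 4λ. Setting this to zero and multiplying by λ: 4λ² + 12λ − 16 = 0.
λ = (−12 + √(12² + 4·4·16)) / (2·4) = (−12 + √400) / 8 = (−12 + 20)/8 = 1.
ℓ''(λ) = −16/λ² − 4 < 0, confirming a maximum.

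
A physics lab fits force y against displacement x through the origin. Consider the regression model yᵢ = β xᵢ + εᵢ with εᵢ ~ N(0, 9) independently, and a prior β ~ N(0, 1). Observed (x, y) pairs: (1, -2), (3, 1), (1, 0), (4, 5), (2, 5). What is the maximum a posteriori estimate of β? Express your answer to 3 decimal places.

log p(β | y) = −Σ(yᵢ − βxᵢ)²/(2·9) − β²/(2·1) + const.
Setting the derivative to zero: Σxᵢ(yᵢ − βxᵢ)/9 − β/1 = 0, so β = Σxᵢyᵢ / (Σxᵢ² + σ²/τ²).
Σxᵢyᵢ = 1·(-2) + 3·1 + 1·0 + 4·5 + 2·5 = 31; Σxᵢ² = 31; σ²/τ² = 9.
β̂_MAP = 31 / (31 + 9) = 31/40 ≈ 0.775.

β̂_MAP = 0.775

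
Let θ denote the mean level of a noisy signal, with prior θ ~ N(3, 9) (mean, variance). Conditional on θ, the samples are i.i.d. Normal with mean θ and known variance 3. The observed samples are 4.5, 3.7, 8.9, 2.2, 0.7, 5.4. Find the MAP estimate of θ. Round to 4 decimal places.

n = 6; x̄ = (4.5 + 3.7 + 8.9 + 2.2 + 0.7 + 5.4)/6 = 25.4/6 = 127/30 ≈ 4.2333.
For a Normal prior and Normal likelihood with known variance, the posterior is Normal; its mode equals its mean, the precision-weighted average.
Prior precision 1/σ₀² = 1/9; data precision n/σ² = 6/3 = 2.
θ̂ = ((1/9)·3 + 2·(127/30)) / (1/9 + 2) = 8.8/(19/9) = 396/95 ≈ 4.1684.

θ̂_MAP = 4.1684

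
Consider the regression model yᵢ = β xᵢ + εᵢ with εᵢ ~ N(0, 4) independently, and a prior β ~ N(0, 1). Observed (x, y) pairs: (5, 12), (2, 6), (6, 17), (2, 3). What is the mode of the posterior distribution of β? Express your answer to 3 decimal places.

log p(β | y) = −Σ(yᵢ − βxᵢ)²/(2·4) − β²/(2·1) + const.
Setting the derivative to zero: Σxᵢ(yᵢ − βxᵢ)/4 − β/1 = 0, so β = Σxᵢyᵢ / (Σxᵢ² + σ²/τ²).
Σxᵢyᵢ = 5·12 + 2·6 + 6·17 + 2·3 = 180; Σxᵢ² = 69; σ²/τ² = 4.
β̂_MAP = 180 / (69 + 4) = 180/73 ≈ 2.466.

β̂_MAP = 2.466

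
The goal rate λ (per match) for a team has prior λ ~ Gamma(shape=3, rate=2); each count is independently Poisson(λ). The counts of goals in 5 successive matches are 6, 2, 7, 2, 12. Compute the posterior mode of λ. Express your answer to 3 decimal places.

λ̂_MAP = 4.429

Σxᵢ = 6+2+7+2+12 = 29, with n = 5.
Posterior ∝ λ^2e^(−2λ) · λ^29e^(−5λ) = λ^31e^(−7λ), i.e. Gamma(shape=32, rate=7).
The mode of a Gamma(a, b) with a ≥ 1 (shape–rate) is (a−1)/b = 31/7 ≈ 4.429.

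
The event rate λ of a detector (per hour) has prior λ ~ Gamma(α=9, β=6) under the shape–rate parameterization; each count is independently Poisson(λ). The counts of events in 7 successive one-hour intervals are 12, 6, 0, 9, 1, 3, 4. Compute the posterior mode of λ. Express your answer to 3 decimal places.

λ̂_MAP = 3.308

Σxᵢ = 12+6+0+9+1+3+4 = 35, with n = 7.
Posterior ∝ λ^8e^(−6λ) · λ^35e^(−7λ) = λ^43e^(−13λ), i.e. Gamma(shape=44, rate=13).
The mode of a Gamma(a, b) with a ≥ 1 (shape–rate) is (a−1)/b = 43/13 ≈ 3.308.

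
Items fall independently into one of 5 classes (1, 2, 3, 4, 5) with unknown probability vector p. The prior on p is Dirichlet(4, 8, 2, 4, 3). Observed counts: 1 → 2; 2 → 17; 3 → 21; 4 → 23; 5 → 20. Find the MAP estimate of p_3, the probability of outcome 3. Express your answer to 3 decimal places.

MAP estimate: 0.222

The posterior is Dirichlet(αᵢ + nᵢ) = Dirichlet(6, 25, 23, 27, 23).
For a Dirichlet(a₁,…,a_K) with all aᵢ > 1, the mode has j-th component (aⱼ − 1)/(Σaᵢ − K).
Here Σaᵢ = 104 and K = 5, so p_3 = (23 − 1)/(104 − 5) = 22/99 ≈ 0.222.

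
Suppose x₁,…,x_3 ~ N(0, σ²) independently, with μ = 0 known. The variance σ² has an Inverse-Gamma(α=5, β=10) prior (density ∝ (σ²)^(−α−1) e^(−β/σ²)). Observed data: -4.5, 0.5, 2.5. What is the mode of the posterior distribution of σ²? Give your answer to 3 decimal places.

σ̂²_MAP = 3.117

Sum of squared deviations about the known mean: SS = (-4.5−0)² + (0.5−0)² + (2.5−0)² = 26.75.
The Normal likelihood contributes (σ²)^(−n/2) exp(−SS/(2σ²)), so the posterior is Inverse-Gamma(α + n/2, β + SS/2) = Inverse-Gamma(6.5, 23.375).
The mode of Inverse-Gamma(a, b) is b/(a+1) = 23.375/7.5 ≈ 3.117.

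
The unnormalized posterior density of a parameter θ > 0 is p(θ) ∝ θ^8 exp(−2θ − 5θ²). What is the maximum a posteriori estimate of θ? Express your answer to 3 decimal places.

θ̂_MAP = 0.800

ℓ'(θ) = 8/θ − 2 − 10θ. Setting this to zero and multiplying by θ: 10θ² + 2θ − 8 = 0.
θ = (−2 + √(2² + 4·10·8)) / (2·10) = (−2 + √324) / 20 = (−2 + 18)/20 = 4/5.
ℓ''(θ) = −8/θ² − 10 < 0, confirming a maximum.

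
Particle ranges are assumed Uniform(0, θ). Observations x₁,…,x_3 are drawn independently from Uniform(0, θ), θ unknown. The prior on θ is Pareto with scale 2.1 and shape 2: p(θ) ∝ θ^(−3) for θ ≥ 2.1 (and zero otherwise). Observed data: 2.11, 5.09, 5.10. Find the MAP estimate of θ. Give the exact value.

θ̂_MAP = 5.10

The Uniform(0, θ) likelihood is θ^(−n) for θ ≥ max(xᵢ), zero otherwise. Here max(xᵢ) = 5.10.
Posterior ∝ θ^(−3) · θ^(−3) = θ^(−6) on θ ≥ max(2.1, 5.10) = 5.10.
This density is strictly decreasing in θ, so the posterior mode lies at the lower boundary of the support.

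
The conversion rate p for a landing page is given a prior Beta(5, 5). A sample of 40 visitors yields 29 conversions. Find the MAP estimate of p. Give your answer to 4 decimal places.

p̂_MAP = 0.6875

Prior: Beta(5, 5).
Data: 29 successes in 40 trials. The binomial likelihood contributes p^29(1−p)^11, so the posterior is Beta(5+29, 5+11) = Beta(34, 16).
For Beta(a, b) with a, b > 1 the mode is (a−1)/(a+b−2) = 33/48 ≈ 0.6875.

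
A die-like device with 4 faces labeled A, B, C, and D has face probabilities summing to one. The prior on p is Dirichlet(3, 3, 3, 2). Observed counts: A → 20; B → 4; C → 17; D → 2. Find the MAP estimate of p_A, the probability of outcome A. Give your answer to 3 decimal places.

MAP estimate of p_A = 0.440

The posterior is Dirichlet(αᵢ + nᵢ) = Dirichlet(23, 7, 20, 4).
For a Dirichlet(a₁,…,a_K) with all aᵢ > 1, the mode has j-th component (aⱼ − 1)/(Σaᵢ − K).
Here Σaᵢ = 54 and K = 4, so p_A = (23 − 1)/(54 − 4) = 22/50 ≈ 0.440.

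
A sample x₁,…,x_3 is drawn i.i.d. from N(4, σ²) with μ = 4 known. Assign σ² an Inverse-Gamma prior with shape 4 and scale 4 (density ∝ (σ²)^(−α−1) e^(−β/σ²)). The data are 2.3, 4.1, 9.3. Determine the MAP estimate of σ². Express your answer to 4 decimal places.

Sum of squared deviations about the known mean: SS = (2.3−4)² + (4.1−4)² + (9.3−4)² = 30.99.
The Normal likelihood contributes (σ²)^(−n/2) exp(−SS/(2σ²)), so the posterior is Inverse-Gamma(α + n/2, β + SS/2) = Inverse-Gamma(5.5, 19.495).
The mode of Inverse-Gamma(a, b) is b/(a+1) = 19.495/6.5 ≈ 2.9992.

σ̂²_MAP = 2.9992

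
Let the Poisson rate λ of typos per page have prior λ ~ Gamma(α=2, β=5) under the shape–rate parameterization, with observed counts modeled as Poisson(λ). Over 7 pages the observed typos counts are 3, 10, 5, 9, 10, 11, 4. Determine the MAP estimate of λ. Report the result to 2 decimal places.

Σxᵢ = 3+10+5+9+10+11+4 = 52, with n = 7.
Posterior ∝ λe^(−5λ) · λ^52e^(−7λ) = λ^53e^(−12λ), i.e. Gamma(shape=54, rate=12).
The mode of a Gamma(a, b) with a ≥ 1 (shape–rate) is (a−1)/b = 53/12 ≈ 4.42.

λ̂_MAP = 4.42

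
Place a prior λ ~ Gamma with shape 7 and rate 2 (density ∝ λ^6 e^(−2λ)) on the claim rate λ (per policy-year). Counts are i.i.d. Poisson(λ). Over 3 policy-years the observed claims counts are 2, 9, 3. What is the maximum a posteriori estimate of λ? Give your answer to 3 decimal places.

Σxᵢ = 2+9+3 = 14, with n = 3.
Posterior ∝ λ^6e^(−2λ) · λ^14e^(−3λ) = λ^20e^(−5λ), i.e. Gamma(shape=21, rate=5).
The mode of a Gamma(a, b) with a ≥ 1 (shape–rate) is (a−1)/b = 20/5 ≈ 4.000.

λ̂_MAP = 4.000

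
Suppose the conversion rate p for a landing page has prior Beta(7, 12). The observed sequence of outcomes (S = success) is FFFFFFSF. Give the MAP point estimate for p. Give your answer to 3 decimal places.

Prior: Beta(7, 12).
Data: 1 success in 8 trials (from the sequence). The binomial likelihood contributes p(1−p)^7, so the posterior is Beta(7+1, 12+7) = Beta(8, 19).
For Beta(a, b) with a, b > 1 the mode is (a−1)/(a+b−2) = 7/25 ≈ 0.280.

p̂_MAP = 0.280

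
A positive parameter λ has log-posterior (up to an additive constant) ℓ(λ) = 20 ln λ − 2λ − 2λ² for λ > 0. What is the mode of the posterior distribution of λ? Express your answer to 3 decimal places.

λ̂_MAP = 2.000

ℓ'(λ) = 20/λ − 2 − 4λ. Setting this to zero and multiplying by λ: 4λ² + 2λ − 20 = 0.
λ = (−2 + √(2² + 4·4·20)) / (2·4) = (−2 + √324) / 8 = (−2 + 18)/8 = 2.
ℓ''(λ) = −20/λ² − 4 < 0, confirming a maximum.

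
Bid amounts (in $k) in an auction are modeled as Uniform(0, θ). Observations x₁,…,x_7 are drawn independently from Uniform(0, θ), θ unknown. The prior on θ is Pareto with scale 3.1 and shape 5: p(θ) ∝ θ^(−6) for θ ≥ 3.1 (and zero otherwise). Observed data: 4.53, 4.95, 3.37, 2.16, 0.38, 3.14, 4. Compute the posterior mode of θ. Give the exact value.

The Uniform(0, θ) likelihood is θ^(−n) for θ ≥ max(xᵢ), zero otherwise. Here max(xᵢ) = 4.95.
Posterior ∝ θ^(−6) · θ^(−7) = θ^(−13) on θ ≥ max(3.1, 4.95) = 4.95.
This density is strictly decreasing in θ, so the posterior mode lies at the lower boundary of the support.

θ̂_MAP = 4.95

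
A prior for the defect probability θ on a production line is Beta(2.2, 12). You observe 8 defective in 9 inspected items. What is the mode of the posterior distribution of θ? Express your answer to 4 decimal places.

Prior: Beta(2.2, 12).
Data: 8 successes in 9 trials. The binomial likelihood contributes θ^8(1−θ)^1, so the posterior is Beta(2.2+8, 12+1) = Beta(10.2, 13).
For Beta(a, b) with a, b > 1 the mode is (a−1)/(a+b−2) = 9.2/21.2 ≈ 0.4340.

θ̂_MAP = 0.4340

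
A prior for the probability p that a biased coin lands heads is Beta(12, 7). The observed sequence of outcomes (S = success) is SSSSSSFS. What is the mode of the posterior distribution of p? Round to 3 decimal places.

Prior: Beta(12, 7).
Data: 7 successes in 8 trials (from the sequence). The binomial likelihood contributes p^7(1−p)^1, so the posterior is Beta(12+7, 7+1) = Beta(19, 8).
For Beta(a, b) with a, b > 1 the mode is (a−1)/(a+b−2) = 18/25 ≈ 0.720.

p̂_MAP = 0.720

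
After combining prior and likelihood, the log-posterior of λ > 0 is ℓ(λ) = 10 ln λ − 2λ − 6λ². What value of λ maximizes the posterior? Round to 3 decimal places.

ℓ'(λ) = 10/λ − 2 − 12λ. Setting this to zero and multiplying by λ: 12λ² + 2λ − 10 = 0.
λ = (−2 + √(2² + 4·12·10)) / (2·12) = (−2 + √484) / 24 = (−2 + 22)/24 = 5/6.
ℓ''(λ) = −10/λ² − 12 < 0, confirming a maximum.

λ̂_MAP = 0.833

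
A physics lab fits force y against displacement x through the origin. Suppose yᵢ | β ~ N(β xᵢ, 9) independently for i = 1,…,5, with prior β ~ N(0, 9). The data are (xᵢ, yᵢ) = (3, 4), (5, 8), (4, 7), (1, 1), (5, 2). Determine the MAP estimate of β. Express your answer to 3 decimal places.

log p(β | y) = −Σ(yᵢ − βxᵢ)²/(2·9) − β²/(2·9) + const.
Setting the derivative to zero: Σxᵢ(yᵢ − βxᵢ)/9 − β/9 = 0, so β = Σxᵢyᵢ / (Σxᵢ² + σ²/τ²).
Σxᵢyᵢ = 3·4 + 5·8 + 4·7 + 1·1 + 5·2 = 91; Σxᵢ² = 76; σ²/τ² = 1.
β̂_MAP = 91 / (76 + 1) = 91/77 ≈ 1.182.

β̂_MAP = 1.182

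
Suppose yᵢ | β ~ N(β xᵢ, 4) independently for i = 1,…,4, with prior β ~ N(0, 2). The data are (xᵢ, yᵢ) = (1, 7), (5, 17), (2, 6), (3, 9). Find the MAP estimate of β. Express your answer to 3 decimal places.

log p(β | y) = −Σ(yᵢ − βxᵢ)²/(2·4) − β²/(2·2) + const.
Setting the derivative to zero: Σxᵢ(yᵢ − βxᵢ)/4 − β/2 = 0, so β = Σxᵢyᵢ / (Σxᵢ² + σ²/τ²).
Σxᵢyᵢ = 1·7 + 5·17 + 2·6 + 3·9 = 131; Σxᵢ² = 39; σ²/τ² = 2.
β̂_MAP = 131 / (39 + 2) = 131/41 ≈ 3.195.

β̂_MAP = 3.195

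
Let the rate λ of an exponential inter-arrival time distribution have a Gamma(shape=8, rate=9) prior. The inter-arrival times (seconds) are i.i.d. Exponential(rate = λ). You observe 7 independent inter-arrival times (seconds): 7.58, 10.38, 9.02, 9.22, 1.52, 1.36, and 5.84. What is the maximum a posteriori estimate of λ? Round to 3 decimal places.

λ̂_MAP = 0.260

The Exponential(rate=λ) likelihood is ∝ λ^n e^(−λΣtᵢ). Here n = 7 and Σtᵢ = 7.58 + 10.38 + 9.02 + 9.22 + 1.52 + 1.36 + 5.84 = 44.92.
Posterior ∝ λ^7e^(−9λ) · λ^7e^(−44.92λ) = λ^14e^(−53.92λ), i.e. Gamma(15, 53.92).
Mode = (a−1)/b = 14/53.92 ≈ 0.260.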